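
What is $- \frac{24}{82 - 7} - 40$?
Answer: $- \frac{1008}{25} \approx -40.32$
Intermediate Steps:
$- \frac{24}{82 - 7} - 40 = - \frac{24}{75} - 40 = \left(-24\right) \frac{1}{75} - 40 = - \frac{8}{25} - 40 = - \frac{1008}{25}$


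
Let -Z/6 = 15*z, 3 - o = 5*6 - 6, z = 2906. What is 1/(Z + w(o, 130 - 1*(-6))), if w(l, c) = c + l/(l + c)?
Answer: -115/30061481 ≈ -3.8255e-6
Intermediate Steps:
o = -21 (o = 3 - (5*6 - 6) = 3 - (30 - 6) = 3 - 1*24 = 3 - 24 = -21)
w(l, c) = c + l/(c + l)
Z = -261540 (Z = -90*2906 = -6*43590 = -261540)
1/(Z + w(o, 130 - 1*(-6))) = 1/(-261540 + (-21 + (130 - 1*(-6))**2 + (130 - 1*(-6))*(-21))/((130 - 1*(-6)) - 21)) = 1/(-261540 + (-21 + (130 + 6)**2 + (130 + 6)*(-21))/((130 + 6) - 21)) = 1/(-261540 + (-21 + 136**2 + 136*(-21))/(136 - 21)) = 1/(-261540 + (-21 + 18496 - 2856)/115) = 1/(-261540 + (1/115)*15619) = 1/(-261540 + 15619/115) = 1/(-30061481/115) = -115/30061481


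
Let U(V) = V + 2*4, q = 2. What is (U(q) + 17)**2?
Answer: 729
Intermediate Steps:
U(V) = 8 + V (U(V) = V + 8 = 8 + V)
(U(q) + 17)**2 = ((8 + 2) + 17)**2 = (10 + 17)**2 = 27**2 = 729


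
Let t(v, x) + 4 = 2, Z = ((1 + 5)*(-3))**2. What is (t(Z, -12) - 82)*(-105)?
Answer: 8820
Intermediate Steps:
Z = 324 (Z = (6*(-3))**2 = (-18)**2 = 324)
t(v, x) = -2 (t(v, x) = -4 + 2 = -2)
(t(Z, -12) - 82)*(-105) = (-2 - 82)*(-105) = -84*(-105) = 8820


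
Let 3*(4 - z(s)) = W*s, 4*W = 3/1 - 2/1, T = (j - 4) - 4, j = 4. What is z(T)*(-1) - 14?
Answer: -55/3 ≈ -18.333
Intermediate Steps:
T = -4 (T = (4 - 4) - 4 = 0 - 4 = -4)
W = 1/4 (W = (3/1 - 2/1)/4 = (3*1 - 2*1)/4 = (3 - 2)/4 = (1/4)*1 = 1/4 ≈ 0.25000)
z(s) = 4 - s/12
z(T)*(-1) - 14 = (4 - 1/12*(-4))*(-1) - 14 = (4 + 1/3)*(-1) - 14 = (13/3)*(-1) - 14 = -13/3 - 14 = -55/3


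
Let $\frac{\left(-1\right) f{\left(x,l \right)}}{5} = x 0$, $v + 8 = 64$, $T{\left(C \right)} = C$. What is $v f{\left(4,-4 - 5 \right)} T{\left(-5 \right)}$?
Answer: $0$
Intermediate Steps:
$v = 56$ ($v = -8 + 64 = 56$)
$f{\left(x,l \right)} = 0$ ($f{\left(x,l \right)} = - 5 x 0 = \left(-5\right) 0 = 0$)
$v f{\left(4,-4 - 5 \right)} T{\left(-5 \right)} = 56 \cdot 0 \left(-5\right) = 0 \left(-5\right) = 0$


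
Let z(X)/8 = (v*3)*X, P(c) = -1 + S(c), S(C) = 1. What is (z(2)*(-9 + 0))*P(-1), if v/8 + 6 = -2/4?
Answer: 0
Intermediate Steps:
v = -52 (v = -48 + 8*(-2/4) = -48 + 8*(-2*1/4) = -48 + 8*(-1/2) = -48 - 4 = -52)
P(c) = 0 (P(c) = -1 + 1 = 0)
z(X) = -1248*X (z(X) = 8*((-52*3)*X) = 8*(-156*X) = -1248*X)
(z(2)*(-9 + 0))*P(-1) = ((-1248*2)*(-9 + 0))*0 = -2496*(-9)*0 = 22464*0 = 0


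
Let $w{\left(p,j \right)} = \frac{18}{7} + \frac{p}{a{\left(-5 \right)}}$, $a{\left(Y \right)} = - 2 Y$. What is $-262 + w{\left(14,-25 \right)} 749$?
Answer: $\frac{13563}{5} \approx 2712.6$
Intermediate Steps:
$w{\left(p,j \right)} = \frac{18}{7} + \frac{p}{10}$ ($w{\left(p,j \right)} = \frac{18}{7} + \frac{p}{\left(-2\right) \left(-5\right)} = 18 \cdot \frac{1}{7} + \frac{p}{10} = \frac{18}{7} + p \frac{1}{10} = \frac{18}{7} + \frac{p}{10}$)
$-262 + w{\left(14,-25 \right)} 749 = -262 + \left(\frac{18}{7} + \frac{1}{10} \cdot 14\right) 749 = -262 + \left(\frac{18}{7} + \frac{7}{5}\right) 749 = -262 + \frac{139}{35} \cdot 749 = -262 + \frac{14873}{5} = \frac{13563}{5}$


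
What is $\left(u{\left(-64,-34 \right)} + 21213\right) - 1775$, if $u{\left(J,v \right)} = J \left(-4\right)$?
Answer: $19694$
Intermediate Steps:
$u{\left(J,v \right)} = - 4 J$
$\left(u{\left(-64,-34 \right)} + 21213\right) - 1775 = \left(\left(-4\right) \left(-64\right) + 21213\right) - 1775 = \left(256 + 21213\right) - 1775 = 21469 - 1775 = 19694$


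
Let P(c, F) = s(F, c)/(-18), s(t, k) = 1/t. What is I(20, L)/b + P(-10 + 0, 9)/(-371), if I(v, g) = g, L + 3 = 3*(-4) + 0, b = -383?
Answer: 901913/23019066 ≈ 0.039181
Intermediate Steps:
s(t, k) = 1/t
L = -15 (L = -3 + (3*(-4) + 0) = -3 + (-12 + 0) = -3 - 12 = -15)
P(c, F) = -1/(18*F) (P(c, F) = 1/(F*(-18)) = -1/18/F = -1/(18*F))
I(20, L)/b + P(-10 + 0, 9)/(-371) = -15/(-383) - 1/18/9/(-371) = -15*(-1/383) - 1/18*⅑*(-1/371) = 15/383 - 1/162*(-1/371) = 15/383 + 1/60102 = 901913/23019066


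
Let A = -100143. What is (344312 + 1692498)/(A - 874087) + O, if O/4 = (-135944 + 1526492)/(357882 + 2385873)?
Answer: -5655110313/89101614455 ≈ -0.063468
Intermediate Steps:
O = 1854064/914585 (O = 4*((-135944 + 1526492)/(357882 + 2385873)) = 4*(1390548/2743755) = 4*(1390548*(1/2743755)) = 4*(463516/914585) = 1854064/914585 ≈ 2.0272)
(344312 + 1692498)/(A - 874087) + O = (344312 + 1692498)/(-100143 - 874087) + 1854064/914585 = 2036810/(-974230) + 1854064/914585 = 2036810*(-1/974230) + 1854064/914585 = -203681/97423 + 1854064/914585 = -5655110313/89101614455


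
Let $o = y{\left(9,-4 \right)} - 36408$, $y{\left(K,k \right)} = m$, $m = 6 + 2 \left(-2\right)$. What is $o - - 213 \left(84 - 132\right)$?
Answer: $-46630$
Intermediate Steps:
$m = 2$ ($m = 6 - 4 = 2$)
$y{\left(K,k \right)} = 2$
$o = -36406$ ($o = 2 - 36408 = -36406$)
$o - - 213 \left(84 - 132\right) = -36406 - - 213 \left(84 - 132\right) = -36406 - \left(-213\right) \left(-48\right) = -36406 - 10224 = -46630$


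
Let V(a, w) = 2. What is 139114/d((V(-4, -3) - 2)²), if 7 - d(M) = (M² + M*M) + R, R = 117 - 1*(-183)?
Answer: -139114/293 ≈ -474.79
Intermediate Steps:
R = 300 (R = 117 + 183 = 300)
d(M) = -293 - 2*M² (d(M) = 7 - ((M² + M*M) + 300) = 7 - ((M² + M²) + 300) = 7 - (2*M² + 300) = 7 - (300 + 2*M²) = 7 + (-300 - 2*M²) = -293 - 2*M²)
139114/d((V(-4, -3) - 2)²) = 139114/(-293 - 2*(2 - 2)⁴) = 139114/(-293 - 2*(0²)²) = 139114/(-293 - 2*0²) = 139114/(-293 - 2*0) = 139114/(-293 + 0) = 139114/(-293) = 139114*(-1/293) = -139114/293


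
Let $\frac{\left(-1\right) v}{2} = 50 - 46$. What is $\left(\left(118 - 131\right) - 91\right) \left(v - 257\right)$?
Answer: $27560$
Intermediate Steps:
$v = -8$ ($v = - 2 \left(50 - 46\right) = \left(-2\right) 4 = -8$)
$\left(\left(118 - 131\right) - 91\right) \left(v - 257\right) = \left(\left(118 - 131\right) - 91\right) \left(-8 - 257\right) = \left(-13 - 91\right) \left(-265\right) = \left(-104\right) \left(-265\right) = 27560$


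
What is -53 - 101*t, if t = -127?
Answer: 12774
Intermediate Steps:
-53 - 101*t = -53 - 101*(-127) = -53 + 12827 = 12774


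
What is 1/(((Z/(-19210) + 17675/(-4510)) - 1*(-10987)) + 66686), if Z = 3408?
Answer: 8663710/672900856147 ≈ 1.2875e-5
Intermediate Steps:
1/(((Z/(-19210) + 17675/(-4510)) - 1*(-10987)) + 66686) = 1/(((3408/(-19210) + 17675/(-4510)) - 1*(-10987)) + 66686) = 1/(((3408*(-1/19210) + 17675*(-1/4510)) + 10987) + 66686) = 1/(((-1704/9605 - 3535/902) + 10987) + 66686) = 1/((-35490683/8663710 + 10987) + 66686) = 1/(95152691087/8663710 + 66686) = 1/(672900856147/8663710) = 8663710/672900856147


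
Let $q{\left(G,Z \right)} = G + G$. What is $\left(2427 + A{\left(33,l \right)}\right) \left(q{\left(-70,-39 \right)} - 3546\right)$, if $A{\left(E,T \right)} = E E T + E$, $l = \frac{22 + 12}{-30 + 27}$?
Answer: $36425052$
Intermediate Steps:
$l = - \frac{34}{3}$ ($l = \frac{34}{-3} = 34 \left(- \frac{1}{3}\right) = - \frac{34}{3} \approx -11.333$)
$q{\left(G,Z \right)} = 2 G$
$A{\left(E,T \right)} = E + T E^{2}$ ($A{\left(E,T \right)} = E^{2} T + E = T E^{2} + E = E + T E^{2}$)
$\left(2427 + A{\left(33,l \right)}\right) \left(q{\left(-70,-39 \right)} - 3546\right) = \left(2427 + 33 \left(1 + 33 \left(- \frac{34}{3}\right)\right)\right) \left(2 \left(-70\right) - 3546\right) = \left(2427 + 33 \left(1 - 374\right)\right) \left(-140 - 3546\right) = \left(2427 + 33 \left(-373\right)\right) \left(-3686\right) = \left(2427 - 12309\right) \left(-3686\right) = \left(-9882\right) \left(-3686\right) = 36425052$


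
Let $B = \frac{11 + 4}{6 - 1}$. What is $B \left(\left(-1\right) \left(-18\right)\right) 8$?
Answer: $432$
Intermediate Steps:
$B = 3$ ($B = \frac{15}{5} = 15 \cdot \frac{1}{5} = 3$)
$B \left(\left(-1\right) \left(-18\right)\right) 8 = 3 \left(\left(-1\right) \left(-18\right)\right) 8 = 3 \cdot 18 \cdot 8 = 54 \cdot 8 = 432$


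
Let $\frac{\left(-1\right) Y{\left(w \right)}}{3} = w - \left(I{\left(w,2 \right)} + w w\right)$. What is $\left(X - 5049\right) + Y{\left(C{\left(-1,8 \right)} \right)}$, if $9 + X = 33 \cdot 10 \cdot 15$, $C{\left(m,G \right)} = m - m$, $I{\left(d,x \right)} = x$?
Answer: $-102$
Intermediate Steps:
$C{\left(m,G \right)} = 0$
$X = 4941$ ($X = -9 + 33 \cdot 10 \cdot 15 = -9 + 330 \cdot 15 = -9 + 4950 = 4941$)
$Y{\left(w \right)} = 6 - 3 w + 3 w^{2}$ ($Y{\left(w \right)} = - 3 \left(w - \left(2 + w w\right)\right) = - 3 \left(w - \left(2 + w^{2}\right)\right) = - 3 \left(-2 + w - w^{2}\right) = 6 - 3 w + 3 w^{2}$)
$\left(X - 5049\right) + Y{\left(C{\left(-1,8 \right)} \right)} = \left(4941 - 5049\right) + \left(6 - 0 + 3 \cdot 0^{2}\right) = -108 + \left(6 + 0 + 3 \cdot 0\right) = -108 + \left(6 + 0 + 0\right) = -108 + 6 = -102$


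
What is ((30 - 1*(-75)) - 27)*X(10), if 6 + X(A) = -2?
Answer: -624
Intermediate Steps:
X(A) = -8 (X(A) = -6 - 2 = -8)
((30 - 1*(-75)) - 27)*X(10) = ((30 - 1*(-75)) - 27)*(-8) = ((30 + 75) - 27)*(-8) = (105 - 27)*(-8) = 78*(-8) = -624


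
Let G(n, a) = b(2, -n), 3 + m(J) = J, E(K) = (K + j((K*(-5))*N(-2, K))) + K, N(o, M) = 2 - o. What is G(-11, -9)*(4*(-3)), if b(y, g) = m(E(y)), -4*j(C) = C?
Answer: -132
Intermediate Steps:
j(C) = -C/4
E(K) = 7*K (E(K) = (K - K*(-5)*(2 - 1*(-2))/4) + K = (K - (-5*K)*(2 + 2)/4) + K = (K - (-5*K)*4/4) + K = (K - (-5)*K) + K = (K + 5*K) + K = 6*K + K = 7*K)
m(J) = -3 + J
b(y, g) = -3 + 7*y
G(n, a) = 11 (G(n, a) = -3 + 7*2 = -3 + 14 = 11)
G(-11, -9)*(4*(-3)) = 11*(4*(-3)) = 11*(-12) = -132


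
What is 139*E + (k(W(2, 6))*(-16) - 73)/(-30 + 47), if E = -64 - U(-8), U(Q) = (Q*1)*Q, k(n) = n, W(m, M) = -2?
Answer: -302505/17 ≈ -17794.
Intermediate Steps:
U(Q) = Q² (U(Q) = Q*Q = Q²)
E = -128 (E = -64 - 1*(-8)² = -64 - 1*64 = -64 - 64 = -128)
139*E + (k(W(2, 6))*(-16) - 73)/(-30 + 47) = 139*(-128) + (-2*(-16) - 73)/(-30 + 47) = -17792 + (32 - 73)/17 = -17792 - 41*1/17 = -17792 - 41/17 = -302505/17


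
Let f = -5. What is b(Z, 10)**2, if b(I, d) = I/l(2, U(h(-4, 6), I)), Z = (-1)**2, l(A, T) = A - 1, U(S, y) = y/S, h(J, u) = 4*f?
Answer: 1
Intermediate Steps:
h(J, u) = -20 (h(J, u) = 4*(-5) = -20)
l(A, T) = -1 + A
Z = 1
b(I, d) = I (b(I, d) = I/(-1 + 2) = I/1 = I*1 = I)
b(Z, 10)**2 = 1**2 = 1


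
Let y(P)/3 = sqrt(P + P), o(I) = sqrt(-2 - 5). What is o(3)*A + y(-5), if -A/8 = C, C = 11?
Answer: I*(-88*sqrt(7) + 3*sqrt(10)) ≈ -223.34*I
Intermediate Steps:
o(I) = I*sqrt(7) (o(I) = sqrt(-7) = I*sqrt(7))
y(P) = 3*sqrt(2)*sqrt(P) (y(P) = 3*sqrt(P + P) = 3*sqrt(2*P) = 3*(sqrt(2)*sqrt(P)) = 3*sqrt(2)*sqrt(P))
A = -88 (A = -8*11 = -88)
o(3)*A + y(-5) = (I*sqrt(7))*(-88) + 3*sqrt(2)*sqrt(-5) = -88*I*sqrt(7) + 3*sqrt(2)*(I*sqrt(5)) = -88*I*sqrt(7) + 3*I*sqrt(10)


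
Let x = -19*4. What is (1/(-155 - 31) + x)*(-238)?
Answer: 1682303/93 ≈ 18089.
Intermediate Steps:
x = -76
(1/(-155 - 31) + x)*(-238) = (1/(-155 - 31) - 76)*(-238) = (1/(-186) - 76)*(-238) = (-1/186 - 76)*(-238) = -14137/186*(-238) = 1682303/93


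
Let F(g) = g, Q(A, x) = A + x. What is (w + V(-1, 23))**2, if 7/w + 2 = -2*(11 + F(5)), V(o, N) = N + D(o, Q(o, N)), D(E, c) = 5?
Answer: 893025/1156 ≈ 772.51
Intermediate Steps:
V(o, N) = 5 + N (V(o, N) = N + 5 = 5 + N)
w = -7/34 (w = 7/(-2 - 2*(11 + 5)) = 7/(-2 - 2*16) = 7/(-2 - 32) = 7/(-34) = 7*(-1/34) = -7/34 ≈ -0.20588)
(w + V(-1, 23))**2 = (-7/34 + (5 + 23))**2 = (-7/34 + 28)**2 = (945/34)**2 = 893025/1156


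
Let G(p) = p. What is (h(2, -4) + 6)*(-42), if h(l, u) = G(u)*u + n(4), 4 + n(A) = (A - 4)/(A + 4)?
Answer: -756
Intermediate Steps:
n(A) = -4 + (-4 + A)/(4 + A) (n(A) = -4 + (A - 4)/(A + 4) = -4 + (-4 + A)/(4 + A))
h(l, u) = -4 + u² (h(l, u) = u*u + (-20 - 3*4)/(4 + 4) = u² + (-20 - 12)/8 = u² + (⅛)*(-32) = u² - 4 = -4 + u²)
(h(2, -4) + 6)*(-42) = ((-4 + (-4)²) + 6)*(-42) = ((-4 + 16) + 6)*(-42) = (12 + 6)*(-42) = 18*(-42) = -756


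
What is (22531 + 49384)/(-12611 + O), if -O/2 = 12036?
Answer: -71915/36683 ≈ -1.9604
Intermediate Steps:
O = -24072 (O = -2*12036 = -24072)
(22531 + 49384)/(-12611 + O) = (22531 + 49384)/(-12611 - 24072) = 71915/(-36683) = 71915*(-1/36683) = -71915/36683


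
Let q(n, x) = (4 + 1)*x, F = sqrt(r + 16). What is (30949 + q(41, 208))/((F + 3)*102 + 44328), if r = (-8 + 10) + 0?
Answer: 79322057/110667038 - 543813*sqrt(2)/110667038 ≈ 0.70981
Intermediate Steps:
r = 2 (r = 2 + 0 = 2)
F = 3*sqrt(2) (F = sqrt(2 + 16) = sqrt(18) = 3*sqrt(2) ≈ 4.2426)
q(n, x) = 5*x
(30949 + q(41, 208))/((F + 3)*102 + 44328) = (30949 + 5*208)/((3*sqrt(2) + 3)*102 + 44328) = (30949 + 1040)/((3 + 3*sqrt(2))*102 + 44328) = 31989/((306 + 306*sqrt(2)) + 44328) = 31989/(44634 + 306*sqrt(2))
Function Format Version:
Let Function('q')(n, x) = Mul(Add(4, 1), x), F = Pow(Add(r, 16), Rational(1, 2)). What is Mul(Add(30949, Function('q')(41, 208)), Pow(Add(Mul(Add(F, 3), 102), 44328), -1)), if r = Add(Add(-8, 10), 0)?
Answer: Add(Rational(79322057, 110667038), Mul(Rational(-543813, 110667038), Pow(2, Rational(1, 2)))) ≈ 0.70981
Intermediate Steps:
r = 2 (r = Add(2, 0) = 2)
F = Mul(3, Pow(2, Rational(1, 2))) (F = Pow(Add(2, 16), Rational(1, 2)) = Pow(18, Rational(1, 2)) = Mul(3, Pow(2, Rational(1, 2))) ≈ 4.2426)
Function('q')(n, x) = Mul(5, x)
Mul(Add(30949, Function('q')(41, 208)), Pow(Add(Mul(Add(F, 3), 102), 44328), -1)) = Mul(Add(30949, Mul(5, 208)), Pow(Add(Mul(Add(Mul(3, Pow(2, Rational(1, 2))), 3), 102), 44328), -1)) = Mul(Add(30949, 1040), Pow(Add(Mul(Add(3, Mul(3, Pow(2, Rational(1, 2)))), 102), 44328), -1)) = Mul(31989, Pow(Add(Add(306, Mul(306, Pow(2, Rational(1, 2)))), 44328), -1)) = Mul(31989, Pow(Add(44634, Mul(306, Pow(2, Rational(1, 2)))), -1))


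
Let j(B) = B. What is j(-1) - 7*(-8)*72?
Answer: 4031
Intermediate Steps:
j(-1) - 7*(-8)*72 = -1 - 7*(-8)*72 = -1 + 56*72 = -1 + 4032 = 4031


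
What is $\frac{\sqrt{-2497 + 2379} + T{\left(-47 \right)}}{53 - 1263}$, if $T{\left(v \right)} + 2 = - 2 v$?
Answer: $- \frac{46}{605} - \frac{i \sqrt{118}}{1210} \approx -0.076033 - 0.0089775 i$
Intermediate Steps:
$T{\left(v \right)} = -2 - 2 v$
$\frac{\sqrt{-2497 + 2379} + T{\left(-47 \right)}}{53 - 1263} = \frac{\sqrt{-2497 + 2379} - -92}{53 - 1263} = \frac{\sqrt{-118} + \left(-2 + 94\right)}{-1210} = \left(i \sqrt{118} + 92\right) \left(- \frac{1}{1210}\right) = \left(92 + i \sqrt{118}\right) \left(- \frac{1}{1210}\right) = - \frac{46}{605} - \frac{i \sqrt{118}}{1210}$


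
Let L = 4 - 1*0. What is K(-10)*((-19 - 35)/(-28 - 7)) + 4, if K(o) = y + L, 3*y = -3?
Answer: 302/35 ≈ 8.6286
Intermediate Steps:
y = -1 (y = (⅓)*(-3) = -1)
L = 4 (L = 4 + 0 = 4)
K(o) = 3 (K(o) = -1 + 4 = 3)
K(-10)*((-19 - 35)/(-28 - 7)) + 4 = 3*((-19 - 35)/(-28 - 7)) + 4 = 3*(-54/(-35)) + 4 = 3*(-54*(-1/35)) + 4 = 3*(54/35) + 4 = 162/35 + 4 = 302/35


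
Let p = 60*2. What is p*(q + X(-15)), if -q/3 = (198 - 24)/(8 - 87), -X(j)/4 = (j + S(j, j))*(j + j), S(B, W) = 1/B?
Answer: -17077200/79 ≈ -2.1617e+5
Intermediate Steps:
X(j) = -8*j*(j + 1/j) (X(j) = -4*(j + 1/j)*(j + j) = -4*(j + 1/j)*2*j = -8*j*(j + 1/j))
q = 522/79 (q = -3*(198 - 24)/(8 - 87) = -522/(-79) = -522*(-1)/79 = -3*(-174/79) = 522/79 ≈ 6.6076)
p = 120
p*(q + X(-15)) = 120*(522/79 + (-8 - 8*(-15)²)) = 120*(522/79 + (-8 - 8*225)) = 120*(522/79 + (-8 - 1800)) = 120*(522/79 - 1808) = 120*(-142310/79) = -17077200/79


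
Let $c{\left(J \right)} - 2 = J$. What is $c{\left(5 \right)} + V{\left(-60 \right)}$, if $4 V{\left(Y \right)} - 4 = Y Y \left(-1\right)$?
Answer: $-892$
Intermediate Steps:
$c{\left(J \right)} = 2 + J$
$V{\left(Y \right)} = 1 - \frac{Y^{2}}{4}$ ($V{\left(Y \right)} = 1 + \frac{Y Y \left(-1\right)}{4} = 1 + \frac{Y^{2} \left(-1\right)}{4} = 1 + \frac{\left(-1\right) Y^{2}}{4} = 1 - \frac{Y^{2}}{4}$)
$c{\left(5 \right)} + V{\left(-60 \right)} = \left(2 + 5\right) + \left(1 - \frac{\left(-60\right)^{2}}{4}\right) = 7 + \left(1 - 900\right) = 7 - 899 = -892$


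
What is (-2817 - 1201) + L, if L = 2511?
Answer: -1507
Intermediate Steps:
(-2817 - 1201) + L = (-2817 - 1201) + 2511 = -4018 + 2511 = -1507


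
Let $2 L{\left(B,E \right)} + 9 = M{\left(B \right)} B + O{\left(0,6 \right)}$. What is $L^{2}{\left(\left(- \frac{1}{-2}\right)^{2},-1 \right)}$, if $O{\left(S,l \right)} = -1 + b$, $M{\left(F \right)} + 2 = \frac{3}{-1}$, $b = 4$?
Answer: $\frac{841}{64} \approx 13.141$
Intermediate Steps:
$M{\left(F \right)} = -5$ ($M{\left(F \right)} = -2 + \frac{3}{-1} = -2 + 3 \left(-1\right) = -2 - 3 = -5$)
$O{\left(S,l \right)} = 3$ ($O{\left(S,l \right)} = -1 + 4 = 3$)
$L{\left(B,E \right)} = -3 - \frac{5 B}{2}$ ($L{\left(B,E \right)} = - \frac{9}{2} + \frac{- 5 B + 3}{2} = - \frac{9}{2} + \frac{3 - 5 B}{2} = - \frac{9}{2} - \left(- \frac{3}{2} + \frac{5 B}{2}\right) = -3 - \frac{5 B}{2}$)
$L^{2}{\left(\left(- \frac{1}{-2}\right)^{2},-1 \right)} = \left(-3 - \frac{5 \left(- \frac{1}{-2}\right)^{2}}{2}\right)^{2} = \left(-3 - \frac{5 \left(\left(-1\right) \left(- \frac{1}{2}\right)\right)^{2}}{2}\right)^{2} = \left(-3 - \frac{5}{2 \cdot 4}\right)^{2} = \left(-3 - \frac{5}{8}\right)^{2} = \left(- \frac{29}{8}\right)^{2} = \frac{841}{64}$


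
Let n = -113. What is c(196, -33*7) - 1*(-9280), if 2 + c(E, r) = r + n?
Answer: 8934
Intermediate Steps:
c(E, r) = -115 + r (c(E, r) = -2 + (r - 113) = -2 + (-113 + r) = -115 + r)
c(196, -33*7) - 1*(-9280) = (-115 - 33*7) - 1*(-9280) = (-115 - 231) + 9280 = -346 + 9280 = 8934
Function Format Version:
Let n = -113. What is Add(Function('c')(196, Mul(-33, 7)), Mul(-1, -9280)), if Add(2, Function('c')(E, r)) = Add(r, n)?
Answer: 8934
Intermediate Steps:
Function('c')(E, r) = Add(-115, r) (Function('c')(E, r) = Add(-2, Add(r, -113)) = Add(-2, Add(-113, r)) = Add(-115, r))
Add(Function('c')(196, Mul(-33, 7)), Mul(-1, -9280)) = Add(Add(-115, Mul(-33, 7)), Mul(-1, -9280)) = Add(Add(-115, -231), 9280) = Add(-346, 9280) = 8934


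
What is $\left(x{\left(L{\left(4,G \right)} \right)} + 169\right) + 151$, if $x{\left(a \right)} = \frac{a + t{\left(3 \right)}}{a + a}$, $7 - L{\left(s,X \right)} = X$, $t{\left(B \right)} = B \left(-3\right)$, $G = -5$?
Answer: $\frac{2561}{8} \approx 320.13$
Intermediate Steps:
$t{\left(B \right)} = - 3 B$
$L{\left(s,X \right)} = 7 - X$
$x{\left(a \right)} = \frac{-9 + a}{2 a}$ ($x{\left(a \right)} = \frac{a - 9}{a + a} = \frac{a - 9}{2 a} = \left(-9 + a\right) \frac{1}{2 a} = \frac{-9 + a}{2 a}$)
$\left(x{\left(L{\left(4,G \right)} \right)} + 169\right) + 151 = \left(\frac{-9 + \left(7 - -5\right)}{2 \left(7 - -5\right)} + 169\right) + 151 = \left(\frac{-9 + \left(7 + 5\right)}{2 \left(7 + 5\right)} + 169\right) + 151 = \left(\frac{-9 + 12}{2 \cdot 12} + 169\right) + 151 = \left(\frac{1}{2} \cdot \frac{1}{12} \cdot 3 + 169\right) + 151 = \left(\frac{1}{8} + 169\right) + 151 = \frac{1353}{8} + 151 = \frac{2561}{8}$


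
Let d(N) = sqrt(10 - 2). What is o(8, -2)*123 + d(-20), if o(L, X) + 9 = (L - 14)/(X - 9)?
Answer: -11439/11 + 2*sqrt(2) ≈ -1037.1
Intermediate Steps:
d(N) = 2*sqrt(2) (d(N) = sqrt(8) = 2*sqrt(2))
o(L, X) = -9 + (-14 + L)/(-9 + X) (o(L, X) = -9 + (L - 14)/(X - 9) = -9 + (-14 + L)/(-9 + X))
o(8, -2)*123 + d(-20) = ((67 + 8 - 9*(-2))/(-9 - 2))*123 + 2*sqrt(2) = ((67 + 8 + 18)/(-11))*123 + 2*sqrt(2) = -1/11*93*123 + 2*sqrt(2) = -93/11*123 + 2*sqrt(2) = -11439/11 + 2*sqrt(2)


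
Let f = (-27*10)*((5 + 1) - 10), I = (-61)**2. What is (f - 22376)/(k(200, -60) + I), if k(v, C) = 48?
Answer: -21296/3769 ≈ -5.6503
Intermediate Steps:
I = 3721
f = 1080 (f = -270*(6 - 10) = -270*(-4) = 1080)
(f - 22376)/(k(200, -60) + I) = (1080 - 22376)/(48 + 3721) = -21296/3769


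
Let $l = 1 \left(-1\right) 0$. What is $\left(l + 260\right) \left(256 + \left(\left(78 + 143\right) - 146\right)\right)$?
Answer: $86060$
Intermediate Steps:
$l = 0$ ($l = \left(-1\right) 0 = 0$)
$\left(l + 260\right) \left(256 + \left(\left(78 + 143\right) - 146\right)\right) = \left(0 + 260\right) \left(256 + \left(\left(78 + 143\right) - 146\right)\right) = 260 \left(256 + \left(221 - 146\right)\right) = 260 \left(256 + 75\right) = 260 \cdot 331 = 86060$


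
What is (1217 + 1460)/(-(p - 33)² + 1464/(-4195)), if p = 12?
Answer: -11230015/1851459 ≈ -6.0655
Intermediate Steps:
(1217 + 1460)/(-(p - 33)² + 1464/(-4195)) = (1217 + 1460)/(-(12 - 33)² + 1464/(-4195)) = 2677/(-1*(-21)² + 1464*(-1/4195)) = 2677/(-1*441 - 1464/4195) = 2677/(-441 - 1464/4195) = 2677/(-1851459/4195) = 2677*(-4195/1851459) = -11230015/1851459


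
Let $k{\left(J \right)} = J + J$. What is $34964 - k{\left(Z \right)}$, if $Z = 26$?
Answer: $34912$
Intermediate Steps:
$k{\left(J \right)} = 2 J$
$34964 - k{\left(Z \right)} = 34964 - 2 \cdot 26 = 34964 - 52 = 34912$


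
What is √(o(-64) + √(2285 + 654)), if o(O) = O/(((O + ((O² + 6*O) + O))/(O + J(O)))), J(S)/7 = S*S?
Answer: √(-25032 + 49*√2939)/7 ≈ 21.369*I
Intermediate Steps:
J(S) = 7*S² (J(S) = 7*(S*S) = 7*S²)
o(O) = O*(O + 7*O²)/(O² + 8*O) (o(O) = O/(((O + ((O² + 6*O) + O))/(O + 7*O²))) = O/(((O + (O² + 7*O))/(O + 7*O²))) = O/(((O² + 8*O)/(O + 7*O²))) = O*((O + 7*O²)/(O² + 8*O)) = O*(O + 7*O²)/(O² + 8*O))
√(o(-64) + √(2285 + 654)) = √(-64*(1 + 7*(-64))/(8 - 64) + √(2285 + 654)) = √(-64*(1 - 448)/(-56) + √2939) = √(-64*(-1/56)*(-447) + √2939) = √(-3576/7 + √2939)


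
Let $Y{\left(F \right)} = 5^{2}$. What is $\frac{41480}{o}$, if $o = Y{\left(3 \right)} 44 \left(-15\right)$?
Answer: $- \frac{2074}{825} \approx -2.5139$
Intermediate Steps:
$Y{\left(F \right)} = 25$
$o = -16500$ ($o = 25 \cdot 44 \left(-15\right) = 1100 \left(-15\right) = -16500$)
$\frac{41480}{o} = \frac{41480}{-16500} = 41480 \left(- \frac{1}{16500}\right) = - \frac{2074}{825}$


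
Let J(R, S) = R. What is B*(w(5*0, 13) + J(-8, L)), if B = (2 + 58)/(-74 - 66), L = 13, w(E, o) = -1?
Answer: 27/7 ≈ 3.8571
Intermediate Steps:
B = -3/7 (B = 60/(-140) = 60*(-1/140) = -3/7 ≈ -0.42857)
B*(w(5*0, 13) + J(-8, L)) = -3*(-1 - 8)/7 = -3/7*(-9) = 27/7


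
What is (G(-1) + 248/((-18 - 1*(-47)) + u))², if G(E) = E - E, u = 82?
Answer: 61504/12321 ≈ 4.9918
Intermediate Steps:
G(E) = 0
(G(-1) + 248/((-18 - 1*(-47)) + u))² = (0 + 248/((-18 - 1*(-47)) + 82))² = (0 + 248/((-18 + 47) + 82))² = (0 + 248/(29 + 82))² = (0 + 248/111)² = (248/111)² = 61504/12321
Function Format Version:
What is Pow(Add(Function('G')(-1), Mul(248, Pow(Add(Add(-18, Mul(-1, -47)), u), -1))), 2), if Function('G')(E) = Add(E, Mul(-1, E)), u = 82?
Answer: Rational(61504, 12321) ≈ 4.9918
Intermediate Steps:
Function('G')(E) = 0
Pow(Add(Function('G')(-1), Mul(248, Pow(Add(Add(-18, Mul(-1, -47)), u), -1))), 2) = Pow(Add(0, Mul(248, Pow(Add(Add(-18, Mul(-1, -47)), 82), -1))), 2) = Pow(Add(0, Mul(248, Pow(Add(Add(-18, 47), 82), -1))), 2) = Pow(Add(0, Mul(248, Pow(Add(29, 82), -1))), 2) = Pow(Add(0, Mul(248, Pow(111, -1))), 2) = Pow(Add(0, Mul(248, Rational(1, 111))), 2) = Pow(Add(0, Rational(248, 111)), 2) = Pow(Rational(248, 111), 2) = Rational(61504, 12321)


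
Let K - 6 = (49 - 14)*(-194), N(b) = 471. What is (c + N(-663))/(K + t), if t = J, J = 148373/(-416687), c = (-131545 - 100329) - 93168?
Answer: 135244516277/2826952981 ≈ 47.841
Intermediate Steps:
c = -325042 (c = -231874 - 93168 = -325042)
J = -148373/416687 (J = 148373*(-1/416687) = -148373/416687 ≈ -0.35608)
K = -6784 (K = 6 + (49 - 14)*(-194) = 6 + 35*(-194) = 6 - 6790 = -6784)
t = -148373/416687 ≈ -0.35608
(c + N(-663))/(K + t) = (-325042 + 471)/(-6784 - 148373/416687) = -324571/(-2826952981/416687) = -324571*(-416687/2826952981) = 135244516277/2826952981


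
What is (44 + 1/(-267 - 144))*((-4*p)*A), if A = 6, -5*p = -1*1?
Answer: -144664/685 ≈ -211.19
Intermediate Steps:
p = ⅕ (p = -(-1)/5 = -⅕*(-1) = ⅕ ≈ 0.20000)
(44 + 1/(-267 - 144))*((-4*p)*A) = (44 + 1/(-267 - 144))*(-4*⅕*6) = (44 + 1/(-411))*(-⅘*6) = (44 - 1/411)*(-24/5) = (18083/411)*(-24/5) = -144664/685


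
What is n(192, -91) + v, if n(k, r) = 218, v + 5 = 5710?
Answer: 5923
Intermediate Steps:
v = 5705 (v = -5 + 5710 = 5705)
n(192, -91) + v = 218 + 5705 = 5923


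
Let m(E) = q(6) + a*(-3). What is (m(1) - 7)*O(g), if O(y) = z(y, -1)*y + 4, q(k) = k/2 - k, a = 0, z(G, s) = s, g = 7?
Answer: 30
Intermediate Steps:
q(k) = -k/2 (q(k) = k*(1/2) - k = k/2 - k = -k/2)
O(y) = 4 - y (O(y) = -y + 4 = 4 - y)
m(E) = -3 (m(E) = -1/2*6 + 0*(-3) = -3 + 0 = -3)
(m(1) - 7)*O(g) = (-3 - 7)*(4 - 1*7) = -10*(4 - 7) = -10*(-3) = 30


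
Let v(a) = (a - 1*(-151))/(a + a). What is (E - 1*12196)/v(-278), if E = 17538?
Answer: 2970152/127 ≈ 23387.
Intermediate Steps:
v(a) = (151 + a)/(2*a) (v(a) = (a + 151)/((2*a)) = (151 + a)*(1/(2*a)) = (151 + a)/(2*a))
(E - 1*12196)/v(-278) = (17538 - 1*12196)/(((½)*(151 - 278)/(-278))) = (17538 - 12196)/(((½)*(-1/278)*(-127))) = 5342/(127/556) = 5342*(556/127) = 2970152/127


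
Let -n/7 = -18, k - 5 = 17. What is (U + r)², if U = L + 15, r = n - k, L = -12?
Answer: 11449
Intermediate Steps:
k = 22 (k = 5 + 17 = 22)
n = 126 (n = -7*(-18) = 126)
r = 104 (r = 126 - 1*22 = 126 - 22 = 104)
U = 3 (U = -12 + 15 = 3)
(U + r)² = (3 + 104)² = 107² = 11449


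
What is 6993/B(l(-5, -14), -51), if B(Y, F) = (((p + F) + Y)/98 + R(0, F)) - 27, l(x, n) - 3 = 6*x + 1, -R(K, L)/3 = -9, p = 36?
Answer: -685314/41 ≈ -16715.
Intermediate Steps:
R(K, L) = 27 (R(K, L) = -3*(-9) = 27)
l(x, n) = 4 + 6*x (l(x, n) = 3 + (6*x + 1) = 3 + (1 + 6*x) = 4 + 6*x)
B(Y, F) = 18/49 + F/98 + Y/98 (B(Y, F) = (((36 + F) + Y)/98 + 27) - 27 = ((36 + F + Y)*(1/98) + 27) - 27 = ((18/49 + F/98 + Y/98) + 27) - 27 = (1341/49 + F/98 + Y/98) - 27 = 18/49 + F/98 + Y/98)
6993/B(l(-5, -14), -51) = 6993/(18/49 + (1/98)*(-51) + (4 + 6*(-5))/98) = 6993/(18/49 - 51/98 + (4 - 30)/98) = 6993/(18/49 - 51/98 + (1/98)*(-26)) = 6993/(18/49 - 51/98 - 13/49) = 6993/(-41/98) = 6993*(-98/41) = -685314/41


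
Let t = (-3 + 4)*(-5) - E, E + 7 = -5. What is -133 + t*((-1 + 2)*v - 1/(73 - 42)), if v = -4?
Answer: -4998/31 ≈ -161.23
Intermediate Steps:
E = -12 (E = -7 - 5 = -12)
t = 7 (t = (-3 + 4)*(-5) - 1*(-12) = 1*(-5) + 12 = -5 + 12 = 7)
-133 + t*((-1 + 2)*v - 1/(73 - 42)) = -133 + 7*((-1 + 2)*(-4) - 1/(73 - 42)) = -133 + 7*(1*(-4) - 1/31) = -133 + 7*(-4 - 1*1/31) = -133 + 7*(-4 - 1/31) = -133 + 7*(-125/31) = -133 - 875/31 = -4998/31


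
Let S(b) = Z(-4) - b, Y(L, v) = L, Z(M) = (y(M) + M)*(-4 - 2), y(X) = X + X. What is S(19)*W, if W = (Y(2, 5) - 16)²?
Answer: 10388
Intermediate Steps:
y(X) = 2*X
Z(M) = -18*M (Z(M) = (2*M + M)*(-4 - 2) = (3*M)*(-6) = -18*M)
W = 196 (W = (2 - 16)² = (-14)² = 196)
S(b) = 72 - b (S(b) = -18*(-4) - b = 72 - b)
S(19)*W = (72 - 1*19)*196 = (72 - 19)*196 = 53*196 = 10388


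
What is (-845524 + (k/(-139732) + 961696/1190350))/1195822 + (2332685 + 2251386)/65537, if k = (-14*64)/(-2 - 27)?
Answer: 1635889481146036029134841/23626623634066831069825 ≈ 69.239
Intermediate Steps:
k = 896/29 (k = -896/(-29) = -896*(-1/29) = 896/29 ≈ 30.897)
(-845524 + (k/(-139732) + 961696/1190350))/1195822 + (2332685 + 2251386)/65537 = (-845524 + ((896/29)/(-139732) + 961696/1190350))/1195822 + (2332685 + 2251386)/65537 = (-845524 + ((896/29)*(-1/139732) + 961696*(1/1190350)))*(1/1195822) + 4584071*(1/65537) = (-845524 + (-224/1013057 + 480848/595175))*(1/1195822) + 4584071/65537 = (-845524 + 486993113136/602946199975)*(1/1195822) + 4584071/65537 = -509804995794548764/602946199975*1/1195822 + 4584071/65537 = -254902497897274382/360508165373252225 + 4584071/65537 = 1635889481146036029134841/23626623634066831069825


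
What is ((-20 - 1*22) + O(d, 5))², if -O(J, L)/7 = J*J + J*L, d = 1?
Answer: 7056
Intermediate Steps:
O(J, L) = -7*J² - 7*J*L (O(J, L) = -7*(J*J + J*L) = -7*(J² + J*L) = -7*J² - 7*J*L)
((-20 - 1*22) + O(d, 5))² = ((-20 - 1*22) - 7*1*(1 + 5))² = ((-20 - 22) - 7*1*6)² = (-42 - 42)² = (-84)² = 7056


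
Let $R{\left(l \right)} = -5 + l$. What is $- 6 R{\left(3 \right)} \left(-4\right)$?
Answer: $-48$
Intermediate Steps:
$- 6 R{\left(3 \right)} \left(-4\right) = - 6 \left(-5 + 3\right) \left(-4\right) = \left(-6\right) \left(-2\right) \left(-4\right) = 12 \left(-4\right) = -48$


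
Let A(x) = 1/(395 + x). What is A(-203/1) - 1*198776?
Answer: -38164991/192 ≈ -1.9878e+5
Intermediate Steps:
A(-203/1) - 1*198776 = 1/(395 - 203/1) - 1*198776 = 1/(395 - 203*1) - 198776 = 1/(395 - 203) - 198776 = 1/192 - 198776 = -38164991/192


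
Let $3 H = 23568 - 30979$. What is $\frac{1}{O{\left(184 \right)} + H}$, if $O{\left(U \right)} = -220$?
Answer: $- \frac{3}{8071} \approx -0.0003717$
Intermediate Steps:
$H = - \frac{7411}{3}$ ($H = \frac{23568 - 30979}{3} = \frac{1}{3} \left(-7411\right) = - \frac{7411}{3} \approx -2470.3$)
$\frac{1}{O{\left(184 \right)} + H} = \frac{1}{-220 - \frac{7411}{3}} = \frac{1}{- \frac{8071}{3}} = - \frac{3}{8071}$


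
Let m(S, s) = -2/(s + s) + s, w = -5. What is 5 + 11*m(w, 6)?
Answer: 415/6 ≈ 69.167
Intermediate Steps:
m(S, s) = s - 1/s (m(S, s) = -2/(2*s) + s = (1/(2*s))*(-2) + s = -1/s + s = s - 1/s)
5 + 11*m(w, 6) = 5 + 11*(6 - 1/6) = 5 + 11*(6 - 1*⅙) = 5 + 11*(6 - ⅙) = 5 + 11*(35/6) = 5 + 385/6 = 415/6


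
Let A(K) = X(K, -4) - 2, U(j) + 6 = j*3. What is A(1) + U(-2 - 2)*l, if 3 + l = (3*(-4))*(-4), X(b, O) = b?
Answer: -811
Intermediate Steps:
U(j) = -6 + 3*j (U(j) = -6 + j*3 = -6 + 3*j)
A(K) = -2 + K (A(K) = K - 2 = -2 + K)
l = 45 (l = -3 + (3*(-4))*(-4) = -3 - 12*(-4) = -3 + 48 = 45)
A(1) + U(-2 - 2)*l = (-2 + 1) + (-6 + 3*(-2 - 2))*45 = -1 + (-6 + 3*(-4))*45 = -1 + (-6 - 12)*45 = -1 - 18*45 = -1 - 810 = -811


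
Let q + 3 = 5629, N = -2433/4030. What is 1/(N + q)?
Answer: 4030/22670347 ≈ 0.00017777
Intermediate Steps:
N = -2433/4030 (N = -2433*1/4030 = -2433/4030 ≈ -0.60372)
q = 5626 (q = -3 + 5629 = 5626)
1/(N + q) = 1/(-2433/4030 + 5626) = 1/(22670347/4030) = 4030/22670347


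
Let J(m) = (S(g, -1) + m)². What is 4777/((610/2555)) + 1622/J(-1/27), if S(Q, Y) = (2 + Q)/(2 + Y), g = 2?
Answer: 28091804539/1396778 ≈ 20112.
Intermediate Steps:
S(Q, Y) = (2 + Q)/(2 + Y)
J(m) = (4 + m)² (J(m) = ((2 + 2)/(2 - 1) + m)² = (4/1 + m)² = (1*4 + m)² = (4 + m)²)
4777/((610/2555)) + 1622/J(-1/27) = 4777/((610/2555)) + 1622/((4 - 1/27)²) = 4777/((610*(1/2555))) + 1622/((4 - 1*1/27)²) = 4777/(122/511) + 1622/((4 - 1/27)²) = 4777*(511/122) + 1622/((107/27)²) = 2441047/122 + 1622/(11449/729) = 2441047/122 + 1622*(729/11449) = 2441047/122 + 1182438/11449 = 28091804539/1396778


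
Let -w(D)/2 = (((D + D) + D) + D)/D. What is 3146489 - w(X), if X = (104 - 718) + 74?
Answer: 3146497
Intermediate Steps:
X = -540 (X = -614 + 74 = -540)
w(D) = -8 (w(D) = -2*(((D + D) + D) + D)/D = -2*((2*D + D) + D)/D = -2*(3*D + D)/D = -2*4*D/D = -2*4 = -8)
3146489 - w(X) = 3146489 - 1*(-8) = 3146489 + 8 = 3146497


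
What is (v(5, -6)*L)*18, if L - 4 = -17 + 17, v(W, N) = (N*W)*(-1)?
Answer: 2160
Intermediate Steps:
v(W, N) = -N*W
L = 4 (L = 4 + (-17 + 17) = 4 + 0 = 4)
(v(5, -6)*L)*18 = (-1*(-6)*5*4)*18 = (30*4)*18 = 120*18 = 2160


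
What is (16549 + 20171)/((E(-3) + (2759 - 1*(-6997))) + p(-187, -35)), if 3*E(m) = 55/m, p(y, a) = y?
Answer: 165240/43033 ≈ 3.8398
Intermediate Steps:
E(m) = 55/(3*m) (E(m) = (55/m)/3 = 55/(3*m))
(16549 + 20171)/((E(-3) + (2759 - 1*(-6997))) + p(-187, -35)) = (16549 + 20171)/(((55/3)/(-3) + (2759 - 1*(-6997))) - 187) = 36720/(((55/3)*(-⅓) + (2759 + 6997)) - 187) = 36720/((-55/9 + 9756) - 187) = 36720/(87749/9 - 187) = 36720/(86066/9) = 36720*(9/86066) = 165240/43033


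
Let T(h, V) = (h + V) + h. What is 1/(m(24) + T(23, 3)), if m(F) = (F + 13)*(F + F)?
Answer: 1/1825 ≈ 0.00054795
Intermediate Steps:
T(h, V) = V + 2*h (T(h, V) = (V + h) + h = V + 2*h)
m(F) = 2*F*(13 + F) (m(F) = (13 + F)*(2*F) = 2*F*(13 + F))
1/(m(24) + T(23, 3)) = 1/(2*24*(13 + 24) + (3 + 2*23)) = 1/(2*24*37 + (3 + 46)) = 1/(1776 + 49) = 1/1825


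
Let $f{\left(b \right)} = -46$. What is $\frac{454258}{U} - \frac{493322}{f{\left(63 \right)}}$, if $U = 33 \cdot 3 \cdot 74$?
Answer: $\frac{908743210}{84249} \approx 10786.0$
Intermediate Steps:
$U = 7326$ ($U = 99 \cdot 74 = 7326$)
$\frac{454258}{U} - \frac{493322}{f{\left(63 \right)}} = \frac{454258}{7326} - \frac{493322}{-46} = 454258 \cdot \frac{1}{7326} - - \frac{246661}{23} = \frac{227129}{3663} + \frac{246661}{23} = \frac{908743210}{84249}$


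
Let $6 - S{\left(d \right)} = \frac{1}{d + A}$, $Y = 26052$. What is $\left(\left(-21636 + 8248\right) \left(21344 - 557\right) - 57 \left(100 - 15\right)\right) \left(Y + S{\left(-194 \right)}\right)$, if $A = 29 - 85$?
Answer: $- \frac{1812993452215701}{250} \approx -7.252 \cdot 10^{12}$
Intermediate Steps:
$A = -56$
$S{\left(d \right)} = 6 - \frac{1}{-56 + d}$ ($S{\left(d \right)} = 6 - \frac{1}{d - 56} = 6 - \frac{1}{-56 + d}$)
$\left(\left(-21636 + 8248\right) \left(21344 - 557\right) - 57 \left(100 - 15\right)\right) \left(Y + S{\left(-194 \right)}\right) = \left(\left(-21636 + 8248\right) \left(21344 - 557\right) - 57 \left(100 - 15\right)\right) \left(26052 + \frac{-337 + 6 \left(-194\right)}{-56 - 194}\right) = \left(\left(-13388\right) 20787 - 4845\right) \left(26052 + \frac{-337 - 1164}{-250}\right) = \left(-278296356 - 4845\right) \left(26052 - - \frac{1501}{250}\right) = - 278301201 \left(26052 + \frac{1501}{250}\right) = \left(-278301201\right) \frac{6514501}{250} = - \frac{1812993452215701}{250}$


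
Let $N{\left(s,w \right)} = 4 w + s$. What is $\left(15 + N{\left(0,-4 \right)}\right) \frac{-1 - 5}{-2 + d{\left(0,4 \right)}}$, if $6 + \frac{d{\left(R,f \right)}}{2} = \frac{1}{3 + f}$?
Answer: $- \frac{7}{16} \approx -0.4375$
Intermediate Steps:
$N{\left(s,w \right)} = s + 4 w$
$d{\left(R,f \right)} = -12 + \frac{2}{3 + f}$
$\left(15 + N{\left(0,-4 \right)}\right) \frac{-1 - 5}{-2 + d{\left(0,4 \right)}} = \left(15 + \left(0 + 4 \left(-4\right)\right)\right) \frac{-1 - 5}{-2 + \frac{2 \left(-17 - 24\right)}{3 + 4}} = \left(15 + \left(0 - 16\right)\right) \left(- \frac{6}{-2 + \frac{2 \left(-17 - 24\right)}{7}}\right) = \left(15 - 16\right) \left(- \frac{6}{-2 + 2 \cdot \frac{1}{7} \left(-41\right)}\right) = - \frac{-6}{-2 - \frac{82}{7}} = - \frac{-6}{- \frac{96}{7}} = - \frac{\left(-6\right) \left(-7\right)}{96} = \left(-1\right) \frac{7}{16} = - \frac{7}{16}$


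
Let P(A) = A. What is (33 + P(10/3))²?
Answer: 11881/9 ≈ 1320.1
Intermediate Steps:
(33 + P(10/3))² = (33 + 10/3)² = (109/3)² = 11881/9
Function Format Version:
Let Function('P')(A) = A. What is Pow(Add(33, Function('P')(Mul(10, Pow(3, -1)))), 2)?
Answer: Rational(11881, 9) ≈ 1320.1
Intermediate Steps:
Pow(Add(33, Function('P')(Mul(10, Pow(3, -1)))), 2) = Pow(Add(33, Mul(10, Pow(3, -1))), 2) = Pow(Add(33, Mul(10, Rational(1, 3))), 2) = Pow(Add(33, Rational(10, 3)), 2) = Pow(Rational(109, 3), 2) = Rational(11881, 9)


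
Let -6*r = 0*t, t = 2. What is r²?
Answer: 0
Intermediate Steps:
r = 0 (r = -0*2 = -⅙*0 = 0)
r² = 0² = 0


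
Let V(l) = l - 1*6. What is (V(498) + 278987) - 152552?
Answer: 126927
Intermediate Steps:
V(l) = -6 + l (V(l) = l - 6 = -6 + l)
(V(498) + 278987) - 152552 = ((-6 + 498) + 278987) - 152552 = (492 + 278987) - 152552 = 279479 - 152552 = 126927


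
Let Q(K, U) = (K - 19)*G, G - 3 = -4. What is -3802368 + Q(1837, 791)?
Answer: -3804186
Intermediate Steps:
G = -1 (G = 3 - 4 = -1)
Q(K, U) = 19 - K (Q(K, U) = (K - 19)*(-1) = (-19 + K)*(-1) = 19 - K)
-3802368 + Q(1837, 791) = -3802368 + (19 - 1*1837) = -3802368 + (19 - 1837) = -3802368 - 1818 = -3804186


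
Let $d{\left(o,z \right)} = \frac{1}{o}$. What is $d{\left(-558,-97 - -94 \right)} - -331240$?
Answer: $\frac{184831919}{558} \approx 3.3124 \cdot 10^{5}$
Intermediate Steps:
$d{\left(-558,-97 - -94 \right)} - -331240 = \frac{1}{-558} - -331240 = - \frac{1}{558} + 331240 = \frac{184831919}{558}$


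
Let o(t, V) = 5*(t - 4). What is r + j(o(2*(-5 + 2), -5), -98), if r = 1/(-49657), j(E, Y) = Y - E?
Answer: -2383537/49657 ≈ -48.000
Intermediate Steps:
o(t, V) = -20 + 5*t (o(t, V) = 5*(-4 + t) = -20 + 5*t)
r = -1/49657 ≈ -2.0138e-5
r + j(o(2*(-5 + 2), -5), -98) = -1/49657 + (-98 - (-20 + 5*(2*(-5 + 2)))) = -1/49657 + (-98 - (-20 + 5*(2*(-3)))) = -1/49657 + (-98 - (-20 + 5*(-6))) = -1/49657 + (-98 - (-20 - 30)) = -1/49657 + (-98 - 1*(-50)) = -1/49657 + (-98 + 50) = -1/49657 - 48 = -2383537/49657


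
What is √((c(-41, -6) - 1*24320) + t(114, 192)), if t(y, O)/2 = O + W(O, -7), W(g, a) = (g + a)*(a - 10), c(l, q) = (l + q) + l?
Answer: I*√30314 ≈ 174.11*I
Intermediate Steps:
c(l, q) = q + 2*l
W(g, a) = (-10 + a)*(a + g) (W(g, a) = (a + g)*(-10 + a) = (-10 + a)*(a + g))
t(y, O) = 238 - 32*O (t(y, O) = 2*(O + ((-7)² - 10*(-7) - 10*O - 7*O)) = 2*(O + (49 + 70 - 10*O - 7*O)) = 2*(O + (119 - 17*O)) = 2*(119 - 16*O) = 238 - 32*O)
√((c(-41, -6) - 1*24320) + t(114, 192)) = √(((-6 + 2*(-41)) - 1*24320) + (238 - 32*192)) = √(((-6 - 82) - 24320) + (238 - 6144)) = √((-88 - 24320) - 5906) = √(-24408 - 5906) = √(-30314) = I*√30314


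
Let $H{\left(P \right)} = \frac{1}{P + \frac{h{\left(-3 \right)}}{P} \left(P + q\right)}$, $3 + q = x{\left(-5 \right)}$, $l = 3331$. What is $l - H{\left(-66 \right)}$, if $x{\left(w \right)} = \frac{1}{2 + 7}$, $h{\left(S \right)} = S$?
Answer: $\frac{22797463}{6844} \approx 3331.0$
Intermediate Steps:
$x{\left(w \right)} = \frac{1}{9}$
$q = - \frac{26}{9}$ ($q = -3 + \frac{1}{9} = - \frac{26}{9} \approx -2.8889$)
$H{\left(P \right)} = \frac{1}{P - \frac{3 \left(- \frac{26}{9} + P\right)}{P}}$ ($H{\left(P \right)} = \frac{1}{P + - \frac{3}{P} \left(P - \frac{26}{9}\right)} = \frac{1}{P + - \frac{3}{P} \left(- \frac{26}{9} + P\right)} = \frac{1}{P - \frac{3 \left(- \frac{26}{9} + P\right)}{P}}$)
$l - H{\left(-66 \right)} = 3331 - 3 \left(-66\right) \frac{1}{26 - -594 + 3 \left(-66\right)^{2}} = 3331 - 3 \left(-66\right) \frac{1}{26 + 594 + 3 \cdot 4356} = 3331 - 3 \left(-66\right) \frac{1}{26 + 594 + 13068} = 3331 - 3 \left(-66\right) \frac{1}{13688} = 3331 - - \frac{99}{6844} = 3331 + \frac{99}{6844} = \frac{22797463}{6844}$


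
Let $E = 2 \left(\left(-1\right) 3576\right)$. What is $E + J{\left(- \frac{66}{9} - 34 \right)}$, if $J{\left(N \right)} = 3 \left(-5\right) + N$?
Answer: $- \frac{21625}{3} \approx -7208.3$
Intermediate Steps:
$J{\left(N \right)} = -15 + N$
$E = -7152$ ($E = 2 \left(-3576\right) = -7152$)
$E + J{\left(- \frac{66}{9} - 34 \right)} = -7152 - \left(49 + \frac{22}{3}\right) = -7152 - \frac{169}{3} = - \frac{21625}{3}$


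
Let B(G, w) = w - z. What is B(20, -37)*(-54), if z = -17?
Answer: 1080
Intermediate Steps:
B(G, w) = 17 + w (B(G, w) = w - 1*(-17) = w + 17 = 17 + w)
B(20, -37)*(-54) = (17 - 37)*(-54) = -20*(-54) = 1080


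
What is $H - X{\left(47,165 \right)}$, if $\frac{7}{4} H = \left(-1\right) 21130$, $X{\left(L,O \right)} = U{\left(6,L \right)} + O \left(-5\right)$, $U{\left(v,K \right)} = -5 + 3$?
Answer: $- \frac{78731}{7} \approx -11247.0$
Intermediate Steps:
$U{\left(v,K \right)} = -2$
$X{\left(L,O \right)} = -2 - 5 O$ ($X{\left(L,O \right)} = -2 + O \left(-5\right) = -2 - 5 O$)
$H = - \frac{84520}{7}$ ($H = \frac{4 \left(\left(-1\right) 21130\right)}{7} = \frac{4}{7} \left(-21130\right) = - \frac{84520}{7} \approx -12074.0$)
$H - X{\left(47,165 \right)} = - \frac{84520}{7} - \left(-2 - 825\right) = - \frac{84520}{7} - -827 = - \frac{84520}{7} + 827 = - \frac{78731}{7}$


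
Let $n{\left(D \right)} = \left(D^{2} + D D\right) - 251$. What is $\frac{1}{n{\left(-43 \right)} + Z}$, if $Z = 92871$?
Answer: $\frac{1}{96318} \approx 1.0382 \cdot 10^{-5}$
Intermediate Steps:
$n{\left(D \right)} = -251 + 2 D^{2}$ ($n{\left(D \right)} = \left(D^{2} + D^{2}\right) - 251 = 2 D^{2} - 251 = -251 + 2 D^{2}$)
$\frac{1}{n{\left(-43 \right)} + Z} = \frac{1}{\left(-251 + 2 \left(-43\right)^{2}\right) + 92871} = \frac{1}{\left(-251 + 2 \cdot 1849\right) + 92871} = \frac{1}{\left(-251 + 3698\right) + 92871} = \frac{1}{3447 + 92871} = \frac{1}{96318}$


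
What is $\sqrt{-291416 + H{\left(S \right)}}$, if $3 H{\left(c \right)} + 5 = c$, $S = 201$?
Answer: $\frac{2 i \sqrt{655539}}{3} \approx 539.77 i$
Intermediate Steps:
$H{\left(c \right)} = - \frac{5}{3} + \frac{c}{3}$
$\sqrt{-291416 + H{\left(S \right)}} = \sqrt{-291416 + \left(- \frac{5}{3} + \frac{1}{3} \cdot 201\right)} = \sqrt{-291416 + \left(- \frac{5}{3} + 67\right)} = \sqrt{-291416 + \frac{196}{3}} = \sqrt{- \frac{874052}{3}} = \frac{2 i \sqrt{655539}}{3}$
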